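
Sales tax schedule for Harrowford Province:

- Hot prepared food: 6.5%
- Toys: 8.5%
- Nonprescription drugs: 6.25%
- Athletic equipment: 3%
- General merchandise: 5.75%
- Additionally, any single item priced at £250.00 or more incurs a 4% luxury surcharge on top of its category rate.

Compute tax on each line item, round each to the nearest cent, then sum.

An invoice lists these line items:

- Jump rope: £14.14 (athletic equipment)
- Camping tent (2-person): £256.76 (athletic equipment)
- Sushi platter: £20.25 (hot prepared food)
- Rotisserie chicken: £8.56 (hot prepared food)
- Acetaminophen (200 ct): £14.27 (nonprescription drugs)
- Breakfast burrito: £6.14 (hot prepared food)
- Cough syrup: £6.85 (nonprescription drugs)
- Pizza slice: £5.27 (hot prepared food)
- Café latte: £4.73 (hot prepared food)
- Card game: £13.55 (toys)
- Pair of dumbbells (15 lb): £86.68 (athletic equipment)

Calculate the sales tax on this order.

Jump rope £14.14: athletic equipment → 3% → £0.42
Camping tent (2-person) £256.76: athletic equipment → 3% + 4% surcharge = 7% → £17.97
Sushi platter £20.25: hot prepared food → 6.5% → £1.32
Rotisserie chicken £8.56: hot prepared food → 6.5% → £0.56
Acetaminophen (200 ct) £14.27: nonprescription drugs → 6.25% → £0.89
Breakfast burrito £6.14: hot prepared food → 6.5% → £0.40
Cough syrup £6.85: nonprescription drugs → 6.25% → £0.43
Pizza slice £5.27: hot prepared food → 6.5% → £0.34
Café latte £4.73: hot prepared food → 6.5% → £0.31
Card game £13.55: toys → 8.5% → £1.15
Pair of dumbbells (15 lb) £86.68: athletic equipment → 3% → £2.60
Total tax = £0.42 + £17.97 + £1.32 + £0.56 + £0.89 + £0.40 + £0.43 + £0.34 + £0.31 + £1.15 + £2.60 = £26.39

£26.39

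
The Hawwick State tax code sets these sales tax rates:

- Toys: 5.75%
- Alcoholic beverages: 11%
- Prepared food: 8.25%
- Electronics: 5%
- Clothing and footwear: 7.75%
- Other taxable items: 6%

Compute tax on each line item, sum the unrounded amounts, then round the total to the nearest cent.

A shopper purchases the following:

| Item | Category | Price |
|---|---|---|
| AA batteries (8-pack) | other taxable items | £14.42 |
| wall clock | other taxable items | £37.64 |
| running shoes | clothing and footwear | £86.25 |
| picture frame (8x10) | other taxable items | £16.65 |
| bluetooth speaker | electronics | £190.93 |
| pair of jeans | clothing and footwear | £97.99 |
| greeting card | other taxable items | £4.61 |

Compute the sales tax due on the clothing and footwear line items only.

£14.28

Running shoes £86.25: clothing and footwear → 7.75% → £6.684375
Pair of jeans £97.99: clothing and footwear → 7.75% → £7.594225
Tax on clothing and footwear: unrounded sum = £14.2786 → £14.28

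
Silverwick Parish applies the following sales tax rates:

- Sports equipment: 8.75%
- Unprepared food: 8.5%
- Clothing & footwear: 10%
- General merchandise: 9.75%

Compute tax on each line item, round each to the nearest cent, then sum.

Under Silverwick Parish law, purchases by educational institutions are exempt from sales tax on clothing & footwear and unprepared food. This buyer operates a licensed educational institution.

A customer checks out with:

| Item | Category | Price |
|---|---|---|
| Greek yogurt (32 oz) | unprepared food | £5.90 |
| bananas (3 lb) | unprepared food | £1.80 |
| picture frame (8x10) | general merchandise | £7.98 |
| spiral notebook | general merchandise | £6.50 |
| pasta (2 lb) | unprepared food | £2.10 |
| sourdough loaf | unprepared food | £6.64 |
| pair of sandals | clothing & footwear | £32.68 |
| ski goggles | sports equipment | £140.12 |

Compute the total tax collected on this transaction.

Greek yogurt (32 oz) £5.90: unprepared food, buyer-exempt → 0% → £0.00
Bananas (3 lb) £1.80: unprepared food, buyer-exempt → 0% → £0.00
Picture frame (8x10) £7.98: general merchandise → 9.75% → £0.78
Spiral notebook £6.50: general merchandise → 9.75% → £0.63
Pasta (2 lb) £2.10: unprepared food, buyer-exempt → 0% → £0.00
Sourdough loaf £6.64: unprepared food, buyer-exempt → 0% → £0.00
Pair of sandals £32.68: clothing & footwear, buyer-exempt → 0% → £0.00
Ski goggles £140.12: sports equipment → 8.75% → £12.26
Total tax = £0.78 + £0.63 + £12.26 = £13.67

£13.67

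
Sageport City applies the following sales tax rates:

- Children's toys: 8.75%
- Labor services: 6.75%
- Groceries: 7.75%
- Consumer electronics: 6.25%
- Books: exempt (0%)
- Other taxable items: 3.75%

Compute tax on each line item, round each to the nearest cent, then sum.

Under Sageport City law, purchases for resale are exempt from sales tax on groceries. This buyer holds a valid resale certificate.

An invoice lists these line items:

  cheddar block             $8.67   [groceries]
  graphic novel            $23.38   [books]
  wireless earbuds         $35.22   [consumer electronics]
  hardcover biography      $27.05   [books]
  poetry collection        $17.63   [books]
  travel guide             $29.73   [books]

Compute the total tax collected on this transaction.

$2.20

Cheddar block $8.67: groceries, buyer-exempt → 0% → $0.00
Graphic novel $23.38: books → 0% → $0.00
Wireless earbuds $35.22: consumer electronics → 6.25% → $2.20
Hardcover biography $27.05: books → 0% → $0.00
Poetry collection $17.63: books → 0% → $0.00
Travel guide $29.73: books → 0% → $0.00
Total tax = $2.20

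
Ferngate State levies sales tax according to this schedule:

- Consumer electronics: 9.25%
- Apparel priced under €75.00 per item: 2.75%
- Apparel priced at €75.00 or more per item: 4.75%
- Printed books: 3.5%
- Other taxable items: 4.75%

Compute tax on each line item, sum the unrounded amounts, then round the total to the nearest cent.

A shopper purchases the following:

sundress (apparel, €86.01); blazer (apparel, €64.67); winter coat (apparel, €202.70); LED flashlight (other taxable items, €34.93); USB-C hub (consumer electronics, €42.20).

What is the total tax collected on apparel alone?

€15.49

Sundress €86.01: apparel, €75.00 or more → 4.75% → €4.085475
Blazer €64.67: apparel, under €75.00 → 2.75% → €1.778425
Winter coat €202.70: apparel, €75.00 or more → 4.75% → €9.62825
Tax on apparel: unrounded sum = €15.49215 → €15.49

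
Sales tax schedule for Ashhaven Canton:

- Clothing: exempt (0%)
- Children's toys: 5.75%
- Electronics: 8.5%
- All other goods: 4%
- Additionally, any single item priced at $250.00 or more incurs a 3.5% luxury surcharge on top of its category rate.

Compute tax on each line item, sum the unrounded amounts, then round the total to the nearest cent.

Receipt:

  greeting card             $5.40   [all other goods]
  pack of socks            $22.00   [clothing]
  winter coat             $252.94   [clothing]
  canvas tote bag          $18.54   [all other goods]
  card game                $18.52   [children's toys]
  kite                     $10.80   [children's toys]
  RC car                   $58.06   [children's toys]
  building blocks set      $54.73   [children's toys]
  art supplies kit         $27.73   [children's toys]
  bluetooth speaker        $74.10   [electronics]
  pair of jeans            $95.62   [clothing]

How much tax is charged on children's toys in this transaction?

$9.77

Card game $18.52: children's toys → 5.75% → $1.0649
Kite $10.80: children's toys → 5.75% → $0.621
RC car $58.06: children's toys → 5.75% → $3.33845
Building blocks set $54.73: children's toys → 5.75% → $3.146975
Art supplies kit $27.73: children's toys → 5.75% → $1.594475
Tax on children's toys: unrounded sum = $9.7658 → $9.77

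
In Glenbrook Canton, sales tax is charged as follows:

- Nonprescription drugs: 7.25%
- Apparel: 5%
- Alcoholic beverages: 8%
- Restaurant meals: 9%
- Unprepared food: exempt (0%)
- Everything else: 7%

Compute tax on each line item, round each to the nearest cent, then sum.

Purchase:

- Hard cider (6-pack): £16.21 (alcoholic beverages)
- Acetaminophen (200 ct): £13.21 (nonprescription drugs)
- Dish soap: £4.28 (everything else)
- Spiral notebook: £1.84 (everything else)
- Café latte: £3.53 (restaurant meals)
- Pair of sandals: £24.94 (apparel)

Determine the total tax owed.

Hard cider (6-pack) £16.21: alcoholic beverages → 8% → £1.30
Acetaminophen (200 ct) £13.21: nonprescription drugs → 7.25% → £0.96
Dish soap £4.28: everything else → 7% → £0.30
Spiral notebook £1.84: everything else → 7% → £0.13
Café latte £3.53: restaurant meals → 9% → £0.32
Pair of sandals £24.94: apparel → 5% → £1.25
Total tax = £1.30 + £0.96 + £0.30 + £0.13 + £0.32 + £1.25 = £4.26

£4.26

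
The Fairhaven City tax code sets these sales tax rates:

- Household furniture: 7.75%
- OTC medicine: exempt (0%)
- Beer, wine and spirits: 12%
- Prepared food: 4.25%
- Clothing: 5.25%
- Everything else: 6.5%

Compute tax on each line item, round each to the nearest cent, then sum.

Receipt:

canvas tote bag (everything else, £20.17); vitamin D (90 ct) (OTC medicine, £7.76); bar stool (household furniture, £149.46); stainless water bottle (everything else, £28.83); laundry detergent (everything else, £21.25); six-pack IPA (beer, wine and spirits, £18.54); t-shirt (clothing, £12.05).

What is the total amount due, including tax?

£277.05

Canvas tote bag £20.17: everything else → 6.5% → £1.31
Vitamin D (90 ct) £7.76: OTC medicine → 0% → £0.00
Bar stool £149.46: household furniture → 7.75% → £11.58
Stainless water bottle £28.83: everything else → 6.5% → £1.87
Laundry detergent £21.25: everything else → 6.5% → £1.38
Six-pack IPA £18.54: beer, wine and spirits → 12% → £2.22
T-shirt £12.05: clothing → 5.25% → £0.63
Subtotal = £258.06; tax = £18.99; total due = £277.05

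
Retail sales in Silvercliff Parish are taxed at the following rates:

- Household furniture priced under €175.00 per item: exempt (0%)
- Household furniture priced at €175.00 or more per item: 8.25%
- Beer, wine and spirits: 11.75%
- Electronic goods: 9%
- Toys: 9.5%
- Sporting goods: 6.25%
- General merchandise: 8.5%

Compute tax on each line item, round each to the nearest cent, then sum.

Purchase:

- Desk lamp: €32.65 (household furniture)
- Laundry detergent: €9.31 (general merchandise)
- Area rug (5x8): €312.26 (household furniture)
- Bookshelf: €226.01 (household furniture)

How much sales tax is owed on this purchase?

€45.20

Desk lamp €32.65: household furniture, under €175.00 → 0% → €0.00
Laundry detergent €9.31: general merchandise → 8.5% → €0.79
Area rug (5x8) €312.26: household furniture, €175.00 or more → 8.25% → €25.76
Bookshelf €226.01: household furniture, €175.00 or more → 8.25% → €18.65
Total tax = €0.79 + €25.76 + €18.65 = €45.20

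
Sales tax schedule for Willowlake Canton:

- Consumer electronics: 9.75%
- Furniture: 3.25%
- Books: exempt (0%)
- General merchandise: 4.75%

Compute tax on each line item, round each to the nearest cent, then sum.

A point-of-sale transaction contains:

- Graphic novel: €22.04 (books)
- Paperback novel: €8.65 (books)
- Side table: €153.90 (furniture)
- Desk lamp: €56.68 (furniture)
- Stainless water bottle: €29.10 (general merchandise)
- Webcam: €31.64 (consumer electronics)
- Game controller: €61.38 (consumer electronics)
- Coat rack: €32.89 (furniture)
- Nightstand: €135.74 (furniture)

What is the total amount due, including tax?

Graphic novel €22.04: books → 0% → €0.00
Paperback novel €8.65: books → 0% → €0.00
Side table €153.90: furniture → 3.25% → €5.00
Desk lamp €56.68: furniture → 3.25% → €1.84
Stainless water bottle €29.10: general merchandise → 4.75% → €1.38
Webcam €31.64: consumer electronics → 9.75% → €3.08
Game controller €61.38: consumer electronics → 9.75% → €5.98
Coat rack €32.89: furniture → 3.25% → €1.07
Nightstand €135.74: furniture → 3.25% → €4.41
Subtotal = €532.02; tax = €22.76; total due = €554.78

€554.78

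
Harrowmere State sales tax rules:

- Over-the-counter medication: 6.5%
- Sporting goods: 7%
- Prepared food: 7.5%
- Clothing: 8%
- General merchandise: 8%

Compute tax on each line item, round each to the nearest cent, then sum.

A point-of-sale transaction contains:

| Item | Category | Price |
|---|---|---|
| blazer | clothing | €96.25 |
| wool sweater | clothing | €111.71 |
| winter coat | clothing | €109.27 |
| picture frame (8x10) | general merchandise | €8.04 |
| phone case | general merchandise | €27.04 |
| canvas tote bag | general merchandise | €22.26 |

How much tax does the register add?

Blazer €96.25: clothing → 8% → €7.70
Wool sweater €111.71: clothing → 8% → €8.94
Winter coat €109.27: clothing → 8% → €8.74
Picture frame (8x10) €8.04: general merchandise → 8% → €0.64
Phone case €27.04: general merchandise → 8% → €2.16
Canvas tote bag €22.26: general merchandise → 8% → €1.78
Total tax = €7.70 + €8.94 + €8.74 + €0.64 + €2.16 + €1.78 = €29.96

€29.96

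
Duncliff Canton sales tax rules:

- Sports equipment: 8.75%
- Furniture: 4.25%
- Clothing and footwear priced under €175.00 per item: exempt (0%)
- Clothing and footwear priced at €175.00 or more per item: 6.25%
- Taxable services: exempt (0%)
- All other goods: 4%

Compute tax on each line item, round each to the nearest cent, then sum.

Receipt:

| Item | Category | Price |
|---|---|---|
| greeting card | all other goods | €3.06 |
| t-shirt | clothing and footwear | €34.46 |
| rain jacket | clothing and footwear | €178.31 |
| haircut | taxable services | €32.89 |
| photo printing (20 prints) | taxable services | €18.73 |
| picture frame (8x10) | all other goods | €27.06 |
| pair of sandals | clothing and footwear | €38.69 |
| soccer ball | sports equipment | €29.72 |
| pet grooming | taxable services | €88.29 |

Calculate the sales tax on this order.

€14.94

Greeting card €3.06: all other goods → 4% → €0.12
T-shirt €34.46: clothing and footwear, under €175.00 → 0% → €0.00
Rain jacket €178.31: clothing and footwear, €175.00 or more → 6.25% → €11.14
Haircut €32.89: taxable services → 0% → €0.00
Photo printing (20 prints) €18.73: taxable services → 0% → €0.00
Picture frame (8x10) €27.06: all other goods → 4% → €1.08
Pair of sandals €38.69: clothing and footwear, under €175.00 → 0% → €0.00
Soccer ball €29.72: sports equipment → 8.75% → €2.60
Pet grooming €88.29: taxable services → 0% → €0.00
Total tax = €0.12 + €11.14 + €1.08 + €2.60 = €14.94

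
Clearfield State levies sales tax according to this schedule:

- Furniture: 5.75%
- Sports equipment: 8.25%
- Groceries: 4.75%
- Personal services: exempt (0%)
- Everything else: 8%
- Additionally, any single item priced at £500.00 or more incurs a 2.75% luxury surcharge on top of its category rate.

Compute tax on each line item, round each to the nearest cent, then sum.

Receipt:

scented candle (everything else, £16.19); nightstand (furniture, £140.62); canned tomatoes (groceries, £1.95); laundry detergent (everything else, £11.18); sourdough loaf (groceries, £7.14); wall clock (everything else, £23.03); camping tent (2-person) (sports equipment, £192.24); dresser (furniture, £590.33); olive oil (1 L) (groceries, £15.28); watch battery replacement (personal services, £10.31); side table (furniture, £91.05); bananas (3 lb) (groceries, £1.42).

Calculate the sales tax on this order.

£84.63

Scented candle £16.19: everything else → 8% → £1.30
Nightstand £140.62: furniture → 5.75% → £8.09
Canned tomatoes £1.95: groceries → 4.75% → £0.09
Laundry detergent £11.18: everything else → 8% → £0.89
Sourdough loaf £7.14: groceries → 4.75% → £0.34
Wall clock £23.03: everything else → 8% → £1.84
Camping tent (2-person) £192.24: sports equipment → 8.25% → £15.86
Dresser £590.33: furniture → 5.75% + 2.75% surcharge = 8.5% → £50.18
Olive oil (1 L) £15.28: groceries → 4.75% → £0.73
Watch battery replacement £10.31: personal services → 0% → £0.00
Side table £91.05: furniture → 5.75% → £5.24
Bananas (3 lb) £1.42: groceries → 4.75% → £0.07
Total tax = £1.30 + £8.09 + £0.09 + £0.89 + £0.34 + £1.84 + £15.86 + £50.18 + £0.73 + £5.24 + £0.07 = £84.63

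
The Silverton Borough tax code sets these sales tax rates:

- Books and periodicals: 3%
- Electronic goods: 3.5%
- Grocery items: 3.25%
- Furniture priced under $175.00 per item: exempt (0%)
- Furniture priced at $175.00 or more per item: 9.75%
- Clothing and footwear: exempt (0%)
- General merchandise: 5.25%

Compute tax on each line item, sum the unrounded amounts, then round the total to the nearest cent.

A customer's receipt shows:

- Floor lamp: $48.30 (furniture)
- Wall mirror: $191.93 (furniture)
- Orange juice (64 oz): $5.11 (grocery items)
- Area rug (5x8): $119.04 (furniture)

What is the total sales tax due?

Floor lamp $48.30: furniture, under $175.00 → 0% → $0.00
Wall mirror $191.93: furniture, $175.00 or more → 9.75% → $18.713175
Orange juice (64 oz) $5.11: grocery items → 3.25% → $0.166075
Area rug (5x8) $119.04: furniture, under $175.00 → 0% → $0.00
Unrounded tax sum = $18.87925 → $18.88

$18.88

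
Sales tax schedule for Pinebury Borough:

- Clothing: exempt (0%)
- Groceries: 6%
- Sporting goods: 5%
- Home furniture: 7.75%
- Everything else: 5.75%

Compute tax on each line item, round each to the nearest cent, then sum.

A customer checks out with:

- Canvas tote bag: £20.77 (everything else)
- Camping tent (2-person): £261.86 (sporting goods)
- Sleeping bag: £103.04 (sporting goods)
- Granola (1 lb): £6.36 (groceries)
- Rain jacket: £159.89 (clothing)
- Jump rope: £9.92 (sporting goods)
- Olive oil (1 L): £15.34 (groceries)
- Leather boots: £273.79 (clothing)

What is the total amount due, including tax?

£872.20

Canvas tote bag £20.77: everything else → 5.75% → £1.19
Camping tent (2-person) £261.86: sporting goods → 5% → £13.09
Sleeping bag £103.04: sporting goods → 5% → £5.15
Granola (1 lb) £6.36: groceries → 6% → £0.38
Rain jacket £159.89: clothing → 0% → £0.00
Jump rope £9.92: sporting goods → 5% → £0.50
Olive oil (1 L) £15.34: groceries → 6% → £0.92
Leather boots £273.79: clothing → 0% → £0.00
Subtotal = £850.97; tax = £21.23; total due = £872.20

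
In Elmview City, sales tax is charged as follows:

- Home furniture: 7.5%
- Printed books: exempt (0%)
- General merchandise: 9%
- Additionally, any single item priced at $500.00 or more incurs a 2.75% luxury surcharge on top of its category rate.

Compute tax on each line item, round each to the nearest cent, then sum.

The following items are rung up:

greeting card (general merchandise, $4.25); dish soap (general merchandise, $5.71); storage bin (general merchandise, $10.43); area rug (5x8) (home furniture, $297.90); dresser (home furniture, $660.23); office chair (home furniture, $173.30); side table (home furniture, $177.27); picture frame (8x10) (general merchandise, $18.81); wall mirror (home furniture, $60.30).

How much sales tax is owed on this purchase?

$124.35

Greeting card $4.25: general merchandise → 9% → $0.38
Dish soap $5.71: general merchandise → 9% → $0.51
Storage bin $10.43: general merchandise → 9% → $0.94
Area rug (5x8) $297.90: home furniture → 7.5% → $22.34
Dresser $660.23: home furniture → 7.5% + 2.75% surcharge = 10.25% → $67.67
Office chair $173.30: home furniture → 7.5% → $13.00
Side table $177.27: home furniture → 7.5% → $13.30
Picture frame (8x10) $18.81: general merchandise → 9% → $1.69
Wall mirror $60.30: home furniture → 7.5% → $4.52
Total tax = $0.38 + $0.51 + $0.94 + $22.34 + $67.67 + $13.00 + $13.30 + $1.69 + $4.52 = $124.35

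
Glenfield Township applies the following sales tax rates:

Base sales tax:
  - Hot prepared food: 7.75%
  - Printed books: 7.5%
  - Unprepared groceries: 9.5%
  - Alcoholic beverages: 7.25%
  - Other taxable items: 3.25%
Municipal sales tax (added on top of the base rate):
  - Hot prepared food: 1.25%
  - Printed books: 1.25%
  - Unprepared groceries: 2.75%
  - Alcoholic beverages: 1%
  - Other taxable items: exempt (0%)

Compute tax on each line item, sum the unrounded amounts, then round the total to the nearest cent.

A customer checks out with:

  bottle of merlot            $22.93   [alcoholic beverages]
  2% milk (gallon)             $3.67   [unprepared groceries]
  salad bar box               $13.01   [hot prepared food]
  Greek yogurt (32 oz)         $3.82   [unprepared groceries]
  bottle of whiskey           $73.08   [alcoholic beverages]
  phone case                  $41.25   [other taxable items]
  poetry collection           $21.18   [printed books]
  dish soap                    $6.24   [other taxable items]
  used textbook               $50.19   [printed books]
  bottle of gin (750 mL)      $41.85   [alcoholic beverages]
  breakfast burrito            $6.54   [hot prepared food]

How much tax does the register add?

Bottle of merlot $22.93: alcoholic beverages → 7.25% + 1% municipal = 8.25% → $1.891725
2% milk (gallon) $3.67: unprepared groceries → 9.5% + 2.75% municipal = 12.25% → $0.449575
Salad bar box $13.01: hot prepared food → 7.75% + 1.25% municipal = 9% → $1.1709
Greek yogurt (32 oz) $3.82: unprepared groceries → 9.5% + 2.75% municipal = 12.25% → $0.46795
Bottle of whiskey $73.08: alcoholic beverages → 7.25% + 1% municipal = 8.25% → $6.0291
Phone case $41.25: other taxable items → 3.25% + 0% municipal = 3.25% → $1.340625
Poetry collection $21.18: printed books → 7.5% + 1.25% municipal = 8.75% → $1.85325
Dish soap $6.24: other taxable items → 3.25% + 0% municipal = 3.25% → $0.2028
Used textbook $50.19: printed books → 7.5% + 1.25% municipal = 8.75% → $4.391625
Bottle of gin (750 mL) $41.85: alcoholic beverages → 7.25% + 1% municipal = 8.25% → $3.452625
Breakfast burrito $6.54: hot prepared food → 7.75% + 1.25% municipal = 9% → $0.5886
Unrounded tax sum = $21.838775 → $21.84

$21.84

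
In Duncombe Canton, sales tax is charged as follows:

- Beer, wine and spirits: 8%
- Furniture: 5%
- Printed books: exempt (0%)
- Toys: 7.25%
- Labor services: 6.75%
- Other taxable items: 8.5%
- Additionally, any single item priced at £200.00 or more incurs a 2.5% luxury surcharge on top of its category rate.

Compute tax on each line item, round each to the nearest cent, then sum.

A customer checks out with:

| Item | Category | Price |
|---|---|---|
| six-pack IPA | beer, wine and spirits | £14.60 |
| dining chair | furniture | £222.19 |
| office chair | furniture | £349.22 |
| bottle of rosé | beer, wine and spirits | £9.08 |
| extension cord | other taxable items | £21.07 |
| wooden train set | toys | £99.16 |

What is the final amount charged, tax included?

£769.05

Six-pack IPA £14.60: beer, wine and spirits → 8% → £1.17
Dining chair £222.19: furniture → 5% + 2.5% surcharge = 7.5% → £16.66
Office chair £349.22: furniture → 5% + 2.5% surcharge = 7.5% → £26.19
Bottle of rosé £9.08: beer, wine and spirits → 8% → £0.73
Extension cord £21.07: other taxable items → 8.5% → £1.79
Wooden train set £99.16: toys → 7.25% → £7.19
Subtotal = £715.32; tax = £53.73; total due = £769.05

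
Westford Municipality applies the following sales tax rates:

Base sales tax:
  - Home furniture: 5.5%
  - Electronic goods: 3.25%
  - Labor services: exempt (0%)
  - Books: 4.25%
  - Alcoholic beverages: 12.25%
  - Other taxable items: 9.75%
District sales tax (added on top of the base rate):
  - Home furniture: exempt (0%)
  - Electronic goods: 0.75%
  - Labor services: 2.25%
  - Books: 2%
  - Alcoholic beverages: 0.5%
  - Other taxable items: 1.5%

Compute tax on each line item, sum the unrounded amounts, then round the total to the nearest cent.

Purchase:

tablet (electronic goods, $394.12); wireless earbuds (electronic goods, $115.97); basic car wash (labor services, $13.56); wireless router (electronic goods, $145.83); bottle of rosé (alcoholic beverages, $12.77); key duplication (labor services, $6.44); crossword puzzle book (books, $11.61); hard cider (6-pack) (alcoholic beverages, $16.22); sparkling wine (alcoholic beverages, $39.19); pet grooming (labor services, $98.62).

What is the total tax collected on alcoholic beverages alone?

Bottle of rosé $12.77: alcoholic beverages → 12.25% + 0.5% district = 12.75% → $1.628175
Hard cider (6-pack) $16.22: alcoholic beverages → 12.25% + 0.5% district = 12.75% → $2.06805
Sparkling wine $39.19: alcoholic beverages → 12.25% + 0.5% district = 12.75% → $4.996725
Tax on alcoholic beverages: unrounded sum = $8.69295 → $8.69

$8.69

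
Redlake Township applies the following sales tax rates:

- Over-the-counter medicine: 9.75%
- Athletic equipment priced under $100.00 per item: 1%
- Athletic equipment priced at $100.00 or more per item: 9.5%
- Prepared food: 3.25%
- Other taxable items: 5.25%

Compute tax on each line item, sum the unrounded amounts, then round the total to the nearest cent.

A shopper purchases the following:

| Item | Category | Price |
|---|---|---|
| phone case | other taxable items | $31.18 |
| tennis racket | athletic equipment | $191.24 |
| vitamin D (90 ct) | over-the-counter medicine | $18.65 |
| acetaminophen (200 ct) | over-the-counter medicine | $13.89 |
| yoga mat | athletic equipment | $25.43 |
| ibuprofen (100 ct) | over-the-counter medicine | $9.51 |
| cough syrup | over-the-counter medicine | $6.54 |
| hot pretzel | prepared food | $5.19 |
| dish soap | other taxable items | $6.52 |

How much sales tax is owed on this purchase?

Phone case $31.18: other taxable items → 5.25% → $1.63695
Tennis racket $191.24: athletic equipment, $100.00 or more → 9.5% → $18.1678
Vitamin D (90 ct) $18.65: over-the-counter medicine → 9.75% → $1.818375
Acetaminophen (200 ct) $13.89: over-the-counter medicine → 9.75% → $1.354275
Yoga mat $25.43: athletic equipment, under $100.00 → 1% → $0.2543
Ibuprofen (100 ct) $9.51: over-the-counter medicine → 9.75% → $0.927225
Cough syrup $6.54: over-the-counter medicine → 9.75% → $0.63765
Hot pretzel $5.19: prepared food → 3.25% → $0.168675
Dish soap $6.52: other taxable items → 5.25% → $0.3423
Unrounded tax sum = $25.30755 → $25.31

$25.31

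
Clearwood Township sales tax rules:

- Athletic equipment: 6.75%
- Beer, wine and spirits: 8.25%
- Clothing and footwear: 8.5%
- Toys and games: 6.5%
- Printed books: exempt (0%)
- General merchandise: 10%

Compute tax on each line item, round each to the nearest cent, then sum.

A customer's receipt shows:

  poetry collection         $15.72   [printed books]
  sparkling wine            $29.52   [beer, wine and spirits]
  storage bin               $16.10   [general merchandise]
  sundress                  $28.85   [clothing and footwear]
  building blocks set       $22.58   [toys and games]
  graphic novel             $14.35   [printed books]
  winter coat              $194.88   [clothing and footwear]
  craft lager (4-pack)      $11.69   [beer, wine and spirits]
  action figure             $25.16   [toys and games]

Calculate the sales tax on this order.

Poetry collection $15.72: printed books → 0% → $0.00
Sparkling wine $29.52: beer, wine and spirits → 8.25% → $2.44
Storage bin $16.10: general merchandise → 10% → $1.61
Sundress $28.85: clothing and footwear → 8.5% → $2.45
Building blocks set $22.58: toys and games → 6.5% → $1.47
Graphic novel $14.35: printed books → 0% → $0.00
Winter coat $194.88: clothing and footwear → 8.5% → $16.56
Craft lager (4-pack) $11.69: beer, wine and spirits → 8.25% → $0.96
Action figure $25.16: toys and games → 6.5% → $1.64
Total tax = $2.44 + $1.61 + $2.45 + $1.47 + $16.56 + $0.96 + $1.64 = $27.13

$27.13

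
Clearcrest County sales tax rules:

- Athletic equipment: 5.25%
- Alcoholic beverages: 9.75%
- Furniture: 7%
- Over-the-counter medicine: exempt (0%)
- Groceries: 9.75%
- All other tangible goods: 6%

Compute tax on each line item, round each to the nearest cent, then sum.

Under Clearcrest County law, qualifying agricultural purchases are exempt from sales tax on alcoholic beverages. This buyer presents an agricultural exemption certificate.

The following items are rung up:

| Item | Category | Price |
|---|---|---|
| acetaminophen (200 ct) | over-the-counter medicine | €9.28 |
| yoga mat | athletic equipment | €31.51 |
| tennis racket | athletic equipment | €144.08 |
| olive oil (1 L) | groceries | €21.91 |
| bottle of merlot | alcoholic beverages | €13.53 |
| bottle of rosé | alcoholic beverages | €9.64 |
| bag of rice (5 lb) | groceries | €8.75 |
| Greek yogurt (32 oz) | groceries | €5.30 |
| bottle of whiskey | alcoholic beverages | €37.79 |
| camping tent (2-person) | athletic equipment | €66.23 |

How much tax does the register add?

Acetaminophen (200 ct) €9.28: over-the-counter medicine → 0% → €0.00
Yoga mat €31.51: athletic equipment → 5.25% → €1.65
Tennis racket €144.08: athletic equipment → 5.25% → €7.56
Olive oil (1 L) €21.91: groceries → 9.75% → €2.14
Bottle of merlot €13.53: alcoholic beverages, buyer-exempt → 0% → €0.00
Bottle of rosé €9.64: alcoholic beverages, buyer-exempt → 0% → €0.00
Bag of rice (5 lb) €8.75: groceries → 9.75% → €0.85
Greek yogurt (32 oz) €5.30: groceries → 9.75% → €0.52
Bottle of whiskey €37.79: alcoholic beverages, buyer-exempt → 0% → €0.00
Camping tent (2-person) €66.23: athletic equipment → 5.25% → €3.48
Total tax = €1.65 + €7.56 + €2.14 + €0.85 + €0.52 + €3.48 = €16.20

€16.20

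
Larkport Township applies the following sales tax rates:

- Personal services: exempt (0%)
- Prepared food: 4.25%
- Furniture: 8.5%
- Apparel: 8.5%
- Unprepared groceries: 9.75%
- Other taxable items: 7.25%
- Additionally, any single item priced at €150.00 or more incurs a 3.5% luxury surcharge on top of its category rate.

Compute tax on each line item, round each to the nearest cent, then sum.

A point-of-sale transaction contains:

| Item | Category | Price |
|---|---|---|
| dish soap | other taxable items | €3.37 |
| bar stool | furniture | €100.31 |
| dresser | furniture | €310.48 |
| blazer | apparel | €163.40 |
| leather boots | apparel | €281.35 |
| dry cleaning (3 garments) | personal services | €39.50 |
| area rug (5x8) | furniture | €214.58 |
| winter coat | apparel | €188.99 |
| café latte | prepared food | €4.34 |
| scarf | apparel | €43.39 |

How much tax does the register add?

€151.70

Dish soap €3.37: other taxable items → 7.25% → €0.24
Bar stool €100.31: furniture → 8.5% → €8.53
Dresser €310.48: furniture → 8.5% + 3.5% surcharge = 12% → €37.26
Blazer €163.40: apparel → 8.5% + 3.5% surcharge = 12% → €19.61
Leather boots €281.35: apparel → 8.5% + 3.5% surcharge = 12% → €33.76
Dry cleaning (3 garments) €39.50: personal services → 0% → €0.00
Area rug (5x8) €214.58: furniture → 8.5% + 3.5% surcharge = 12% → €25.75
Winter coat €188.99: apparel → 8.5% + 3.5% surcharge = 12% → €22.68
Café latte €4.34: prepared food → 4.25% → €0.18
Scarf €43.39: apparel → 8.5% → €3.69
Total tax = €0.24 + €8.53 + €37.26 + €19.61 + €33.76 + €25.75 + €22.68 + €0.18 + €3.69 = €151.70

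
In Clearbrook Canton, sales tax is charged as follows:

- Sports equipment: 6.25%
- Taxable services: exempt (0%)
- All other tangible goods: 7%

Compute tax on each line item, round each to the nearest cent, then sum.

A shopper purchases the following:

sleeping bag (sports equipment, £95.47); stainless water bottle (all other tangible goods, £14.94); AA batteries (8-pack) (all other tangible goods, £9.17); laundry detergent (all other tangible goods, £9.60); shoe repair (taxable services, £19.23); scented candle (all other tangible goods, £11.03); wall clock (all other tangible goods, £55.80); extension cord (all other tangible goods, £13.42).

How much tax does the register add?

£13.95

Sleeping bag £95.47: sports equipment → 6.25% → £5.97
Stainless water bottle £14.94: all other tangible goods → 7% → £1.05
AA batteries (8-pack) £9.17: all other tangible goods → 7% → £0.64
Laundry detergent £9.60: all other tangible goods → 7% → £0.67
Shoe repair £19.23: taxable services → 0% → £0.00
Scented candle £11.03: all other tangible goods → 7% → £0.77
Wall clock £55.80: all other tangible goods → 7% → £3.91
Extension cord £13.42: all other tangible goods → 7% → £0.94
Total tax = £5.97 + £1.05 + £0.64 + £0.67 + £0.77 + £3.91 + £0.94 = £13.95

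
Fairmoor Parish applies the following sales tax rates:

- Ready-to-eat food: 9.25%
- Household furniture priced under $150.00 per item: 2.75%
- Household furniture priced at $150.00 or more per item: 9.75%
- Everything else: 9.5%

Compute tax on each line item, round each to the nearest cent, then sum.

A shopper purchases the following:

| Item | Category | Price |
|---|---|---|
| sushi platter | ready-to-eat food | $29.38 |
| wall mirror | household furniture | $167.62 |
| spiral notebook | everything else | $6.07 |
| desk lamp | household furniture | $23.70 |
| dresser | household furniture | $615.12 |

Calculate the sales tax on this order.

Sushi platter $29.38: ready-to-eat food → 9.25% → $2.72
Wall mirror $167.62: household furniture, $150.00 or more → 9.75% → $16.34
Spiral notebook $6.07: everything else → 9.5% → $0.58
Desk lamp $23.70: household furniture, under $150.00 → 2.75% → $0.65
Dresser $615.12: household furniture, $150.00 or more → 9.75% → $59.97
Total tax = $2.72 + $16.34 + $0.58 + $0.65 + $59.97 = $80.26

$80.26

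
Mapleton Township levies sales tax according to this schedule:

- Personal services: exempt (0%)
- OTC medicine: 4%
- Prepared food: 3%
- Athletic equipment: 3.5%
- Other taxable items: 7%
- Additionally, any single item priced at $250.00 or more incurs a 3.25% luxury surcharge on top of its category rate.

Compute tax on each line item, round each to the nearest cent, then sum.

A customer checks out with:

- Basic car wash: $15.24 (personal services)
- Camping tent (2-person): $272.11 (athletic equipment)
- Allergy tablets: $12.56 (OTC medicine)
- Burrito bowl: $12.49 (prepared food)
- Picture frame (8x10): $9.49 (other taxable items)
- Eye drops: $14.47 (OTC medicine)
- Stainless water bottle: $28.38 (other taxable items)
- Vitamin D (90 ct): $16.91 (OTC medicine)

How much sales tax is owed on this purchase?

Basic car wash $15.24: personal services → 0% → $0.00
Camping tent (2-person) $272.11: athletic equipment → 3.5% + 3.25% surcharge = 6.75% → $18.37
Allergy tablets $12.56: OTC medicine → 4% → $0.50
Burrito bowl $12.49: prepared food → 3% → $0.37
Picture frame (8x10) $9.49: other taxable items → 7% → $0.66
Eye drops $14.47: OTC medicine → 4% → $0.58
Stainless water bottle $28.38: other taxable items → 7% → $1.99
Vitamin D (90 ct) $16.91: OTC medicine → 4% → $0.68
Total tax = $18.37 + $0.50 + $0.37 + $0.66 + $0.58 + $1.99 + $0.68 = $23.15

$23.15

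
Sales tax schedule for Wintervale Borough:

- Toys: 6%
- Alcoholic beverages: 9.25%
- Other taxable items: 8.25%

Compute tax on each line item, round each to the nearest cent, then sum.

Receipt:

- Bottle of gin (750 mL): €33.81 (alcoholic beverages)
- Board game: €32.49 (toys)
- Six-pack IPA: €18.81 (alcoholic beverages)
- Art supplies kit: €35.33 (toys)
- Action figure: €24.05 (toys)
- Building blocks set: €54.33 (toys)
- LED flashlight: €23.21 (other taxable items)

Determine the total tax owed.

Bottle of gin (750 mL) €33.81: alcoholic beverages → 9.25% → €3.13
Board game €32.49: toys → 6% → €1.95
Six-pack IPA €18.81: alcoholic beverages → 9.25% → €1.74
Art supplies kit €35.33: toys → 6% → €2.12
Action figure €24.05: toys → 6% → €1.44
Building blocks set €54.33: toys → 6% → €3.26
LED flashlight €23.21: other taxable items → 8.25% → €1.91
Total tax = €3.13 + €1.95 + €1.74 + €2.12 + €1.44 + €3.26 + €1.91 = €15.55

€15.55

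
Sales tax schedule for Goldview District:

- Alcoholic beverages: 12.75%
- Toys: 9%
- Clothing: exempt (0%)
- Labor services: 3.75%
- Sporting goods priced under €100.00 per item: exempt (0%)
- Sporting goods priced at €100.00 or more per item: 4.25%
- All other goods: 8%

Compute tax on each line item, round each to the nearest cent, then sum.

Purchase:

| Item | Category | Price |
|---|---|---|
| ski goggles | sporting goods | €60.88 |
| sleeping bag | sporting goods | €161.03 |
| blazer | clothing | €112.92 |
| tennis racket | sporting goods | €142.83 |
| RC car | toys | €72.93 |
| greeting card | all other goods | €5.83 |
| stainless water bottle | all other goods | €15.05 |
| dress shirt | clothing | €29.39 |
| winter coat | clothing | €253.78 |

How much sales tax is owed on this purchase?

€21.14

Ski goggles €60.88: sporting goods, under €100.00 → 0% → €0.00
Sleeping bag €161.03: sporting goods, €100.00 or more → 4.25% → €6.84
Blazer €112.92: clothing → 0% → €0.00
Tennis racket €142.83: sporting goods, €100.00 or more → 4.25% → €6.07
RC car €72.93: toys → 9% → €6.56
Greeting card €5.83: all other goods → 8% → €0.47
Stainless water bottle €15.05: all other goods → 8% → €1.20
Dress shirt €29.39: clothing → 0% → €0.00
Winter coat €253.78: clothing → 0% → €0.00
Total tax = €6.84 + €6.07 + €6.56 + €0.47 + €1.20 = €21.14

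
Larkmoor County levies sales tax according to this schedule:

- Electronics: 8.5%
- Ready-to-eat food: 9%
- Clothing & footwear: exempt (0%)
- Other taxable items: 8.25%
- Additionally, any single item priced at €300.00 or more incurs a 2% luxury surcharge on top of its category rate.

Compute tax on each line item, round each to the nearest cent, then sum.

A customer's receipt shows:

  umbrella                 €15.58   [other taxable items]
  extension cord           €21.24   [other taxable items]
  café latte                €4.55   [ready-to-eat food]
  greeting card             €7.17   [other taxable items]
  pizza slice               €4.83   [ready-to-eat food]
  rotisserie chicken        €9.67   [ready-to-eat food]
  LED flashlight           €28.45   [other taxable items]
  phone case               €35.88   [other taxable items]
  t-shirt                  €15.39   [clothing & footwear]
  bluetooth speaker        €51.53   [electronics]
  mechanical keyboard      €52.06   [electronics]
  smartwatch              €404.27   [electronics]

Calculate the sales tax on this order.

Umbrella €15.58: other taxable items → 8.25% → €1.29
Extension cord €21.24: other taxable items → 8.25% → €1.75
Café latte €4.55: ready-to-eat food → 9% → €0.41
Greeting card €7.17: other taxable items → 8.25% → €0.59
Pizza slice €4.83: ready-to-eat food → 9% → €0.43
Rotisserie chicken €9.67: ready-to-eat food → 9% → €0.87
LED flashlight €28.45: other taxable items → 8.25% → €2.35
Phone case €35.88: other taxable items → 8.25% → €2.96
T-shirt €15.39: clothing & footwear → 0% → €0.00
Bluetooth speaker €51.53: electronics → 8.5% → €4.38
Mechanical keyboard €52.06: electronics → 8.5% → €4.43
Smartwatch €404.27: electronics → 8.5% + 2% surcharge = 10.5% → €42.45
Total tax = €1.29 + €1.75 + €0.41 + €0.59 + €0.43 + €0.87 + €2.35 + €2.96 + €4.38 + €4.43 + €42.45 = €61.91

€61.91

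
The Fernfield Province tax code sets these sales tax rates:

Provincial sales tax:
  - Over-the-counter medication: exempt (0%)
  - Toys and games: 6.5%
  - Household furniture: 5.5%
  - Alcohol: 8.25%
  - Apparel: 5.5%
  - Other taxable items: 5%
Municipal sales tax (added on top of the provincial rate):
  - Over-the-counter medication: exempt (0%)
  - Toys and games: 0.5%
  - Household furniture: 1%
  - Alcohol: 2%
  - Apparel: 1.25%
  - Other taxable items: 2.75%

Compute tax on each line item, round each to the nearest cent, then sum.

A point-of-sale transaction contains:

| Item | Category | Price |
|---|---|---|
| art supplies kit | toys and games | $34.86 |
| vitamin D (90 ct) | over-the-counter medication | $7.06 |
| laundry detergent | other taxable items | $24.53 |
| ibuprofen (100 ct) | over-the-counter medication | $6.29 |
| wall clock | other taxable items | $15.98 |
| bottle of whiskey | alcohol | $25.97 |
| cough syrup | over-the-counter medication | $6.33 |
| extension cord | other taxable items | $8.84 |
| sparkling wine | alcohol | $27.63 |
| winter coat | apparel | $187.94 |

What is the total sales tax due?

Art supplies kit $34.86: toys and games → 6.5% + 0.5% municipal = 7% → $2.44
Vitamin D (90 ct) $7.06: over-the-counter medication → 0% + 0% municipal = 0% → $0.00
Laundry detergent $24.53: other taxable items → 5% + 2.75% municipal = 7.75% → $1.90
Ibuprofen (100 ct) $6.29: over-the-counter medication → 0% + 0% municipal = 0% → $0.00
Wall clock $15.98: other taxable items → 5% + 2.75% municipal = 7.75% → $1.24
Bottle of whiskey $25.97: alcohol → 8.25% + 2% municipal = 10.25% → $2.66
Cough syrup $6.33: over-the-counter medication → 0% + 0% municipal = 0% → $0.00
Extension cord $8.84: other taxable items → 5% + 2.75% municipal = 7.75% → $0.69
Sparkling wine $27.63: alcohol → 8.25% + 2% municipal = 10.25% → $2.83
Winter coat $187.94: apparel → 5.5% + 1.25% municipal = 6.75% → $12.69
Total tax = $2.44 + $1.90 + $1.24 + $2.66 + $0.69 + $2.83 + $12.69 = $24.45

$24.45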